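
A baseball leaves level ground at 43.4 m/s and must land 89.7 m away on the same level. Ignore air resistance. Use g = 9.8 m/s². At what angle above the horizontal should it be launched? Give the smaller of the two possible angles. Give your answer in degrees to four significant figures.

Level-ground range R = v₀² sin(2θ)/g ⇒ sin(2θ) = gR/v₀² = 9.80 × 89.7 / 43.4² = 0.4667.
2θ = 27.82° or 180° − 27.82° = 152.2°, so θ = 13.91° or 76.09°.
The smaller angle is 13.91°.

13.91°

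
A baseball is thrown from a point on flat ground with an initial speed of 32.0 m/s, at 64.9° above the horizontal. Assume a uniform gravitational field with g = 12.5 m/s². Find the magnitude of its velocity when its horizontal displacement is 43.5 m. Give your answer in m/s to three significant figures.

17.5 m/s

Components: vₓ = 32.00 cos 64.9° = 13.57 m/s, v_y0 = 32.00 sin 64.9° = 28.98 m/s.
x = vₓ t ⇒ t = 43.5/13.57 = 3.205 s.
Vertical velocity there: v_y = v_y0 − g t = 28.98 − 12.5 × 3.205 = −11.08 m/s.
Speed: √(vₓ² + v_y²) = √(13.57² + 11.08²) = 17.52 m/s.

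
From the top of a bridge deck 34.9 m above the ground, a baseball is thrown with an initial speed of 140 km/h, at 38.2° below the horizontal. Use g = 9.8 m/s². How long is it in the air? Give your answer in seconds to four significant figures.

Convert: 140 km/h = 140/3.6 = 38.89 m/s.
Resolve: vₓ = 38.89 cos 38.2° = 30.56 m/s and v_y0 = −24.05 m/s (downward).
The projectile lands when y = 34.9 + (−24.05) t − ½·9.80·t² = 0. Positive root: t = (−24.05 + √(24.05² + 2·9.80·34.9)) / 9.80 = (−24.05 + 35.53) / 9.80 = 1.172 s.

1.172 s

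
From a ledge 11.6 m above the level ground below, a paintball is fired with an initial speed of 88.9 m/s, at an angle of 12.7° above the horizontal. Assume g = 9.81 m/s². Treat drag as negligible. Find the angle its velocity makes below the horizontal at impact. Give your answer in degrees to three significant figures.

15.9°

Components: vₓ = 88.90 cos 12.7° = 86.73 m/s, v_y0 = 88.90 sin 12.7° = 19.54 m/s.
With up positive and y = 0 at the ground: y(t) = 11.6 + (19.54) t − 4.905 t². Setting y = 0 and taking the positive root: t = [19.54 + √(19.54² + 2·9.81·11.6)] / 9.81 = (19.54 + 24.69) / 9.81 = 4.509 s.
At impact: v_y = v_y0 − g t = −24.69 m/s; vₓ = 86.73 m/s.
Angle below horizontal: arctan(|v_y|/vₓ) = arctan(24.69/86.73) = 15.89°.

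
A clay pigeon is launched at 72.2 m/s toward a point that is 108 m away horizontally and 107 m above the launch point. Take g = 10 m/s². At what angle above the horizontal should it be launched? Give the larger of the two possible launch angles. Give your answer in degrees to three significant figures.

Trajectory: y = x tanθ − g x² (1 + tan²θ)/(2v₀²). With x = 108, y = 107, v₀ = 72.2, g = 10.0:
11.19 tan²θ − 108 tanθ + (118.2) = 0.
tanθ = [108 ± √(108² − 4 × 11.19 × (118.2))] / (2 × 11.19) = (108 ± 79.84) / 22.38, giving tanθ = 1.258 or 8.395.
θ = 51.53° or 83.21°; the larger is 83.21°.

83.2°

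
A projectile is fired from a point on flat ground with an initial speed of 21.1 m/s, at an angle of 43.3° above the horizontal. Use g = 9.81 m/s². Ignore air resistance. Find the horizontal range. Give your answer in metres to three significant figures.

vₓ = 21.10 cos 43.3° = 15.36 m/s; v_y0 = 21.10 sin 43.3° = 14.47 m/s.
Flight time T = 2 v_y0 / g = 2.950 s.
Horizontal distance R = vₓ T = 15.36 × 2.950 = 45.30 m.

45.3 m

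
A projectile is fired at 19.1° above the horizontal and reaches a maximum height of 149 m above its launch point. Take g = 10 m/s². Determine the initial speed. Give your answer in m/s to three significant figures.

167 m/s

At the peak v_y = 0, so v_y0 = √(2gH) = √(2 × 10.0 × 149) = 54.59 m/s.
v_y0 = v₀ sin θ ⇒ v₀ = 54.59 / sin 19.1° = 166.8 m/s.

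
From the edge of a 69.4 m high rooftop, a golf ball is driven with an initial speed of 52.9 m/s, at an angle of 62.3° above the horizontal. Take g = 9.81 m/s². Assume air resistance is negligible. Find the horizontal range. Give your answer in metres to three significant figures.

Horizontal component vₓ = 52.90 cos 62.3° = 24.59 m/s; vertical v_y0 = 52.90 sin 62.3° = 46.84 m/s.
The projectile lands when y = 69.4 + (46.84) t − ½·9.81·t² = 0. Positive root: t = (46.84 + √(46.84² + 2·9.81·69.4)) / 9.81 = (46.84 + 59.63) / 9.81 = 10.85 s.
Horizontal distance: R = vₓ t = 24.59 × 10.85 = 266.9 m.

267 m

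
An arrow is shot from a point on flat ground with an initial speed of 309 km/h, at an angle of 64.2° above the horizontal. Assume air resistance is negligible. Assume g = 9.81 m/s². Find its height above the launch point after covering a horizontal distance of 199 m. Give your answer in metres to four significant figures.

272.5 m

Convert: 309 km/h = 309/3.6 = 85.83 m/s.
Resolve: vₓ = 85.83 cos 64.2° = 37.36 m/s and v_y0 = 85.83 sin 64.2° = 77.28 m/s.
At x = 199 m, t = x/vₓ = 199/37.36 = 5.327 s.
Height: y = v_y0 t − ½ g t² = 77.28 × 5.327 − 4.905 × 5.327² = 411.7 − 139.2 = 272.5 m.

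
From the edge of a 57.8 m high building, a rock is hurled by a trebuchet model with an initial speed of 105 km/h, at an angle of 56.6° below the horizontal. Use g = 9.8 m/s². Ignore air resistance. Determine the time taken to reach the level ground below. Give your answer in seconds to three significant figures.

1.75 s

Convert: 105 km/h = 105/3.6 = 29.17 m/s.
Resolve: vₓ = 29.17 cos 56.6° = 16.06 m/s and v_y0 = −24.35 m/s (downward).
The projectile lands when y = 57.8 + (−24.35) t − ½·9.80·t² = 0. Positive root: t = (−24.35 + √(24.35² + 2·9.80·57.8)) / 9.80 = (−24.35 + 41.54) / 9.80 = 1.754 s.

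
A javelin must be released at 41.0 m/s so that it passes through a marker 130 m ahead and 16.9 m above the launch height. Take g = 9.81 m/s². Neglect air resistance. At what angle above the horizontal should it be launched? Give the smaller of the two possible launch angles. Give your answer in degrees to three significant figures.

34.6°

Trajectory: y = x tanθ − g x² (1 + tan²θ)/(2v₀²). With x = 130, y = 16.9, v₀ = 41.0, g = 9.81:
49.31 tan²θ − 130 tanθ + (66.21) = 0.
tanθ = [130 ± √(130² − 4 × 49.31 × (66.21))] / (2 × 49.31) = (130 ± 61.96) / 98.63, giving tanθ = 0.6898 or 1.946.
θ = 34.60° or 62.81°; the smaller is 34.60°.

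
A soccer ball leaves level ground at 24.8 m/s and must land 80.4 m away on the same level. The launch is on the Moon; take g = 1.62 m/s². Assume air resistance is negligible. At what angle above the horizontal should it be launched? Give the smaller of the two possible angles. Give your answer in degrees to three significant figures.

6.11°

R = v₀² sin 2θ / g gives sin 2θ = gR/v₀² = 1.62·80.4/24.8² = 0.2118.
2θ = 12.23° or 180° − 12.23° = 167.8°, so θ = 6.113° or 83.89°.
The smaller angle is 6.113°.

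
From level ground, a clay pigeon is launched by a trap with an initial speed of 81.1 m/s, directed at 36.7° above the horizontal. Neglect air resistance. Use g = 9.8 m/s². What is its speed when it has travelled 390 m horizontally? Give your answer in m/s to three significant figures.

Horizontal component vₓ = 81.10 cos 36.7° = 65.02 m/s; vertical v_y0 = 81.10 sin 36.7° = 48.47 m/s.
x = vₓ t ⇒ t = 390/65.02 = 5.998 s.
Vertical velocity there: v_y = v_y0 − g t = 48.47 − 9.80 × 5.998 = −10.31 m/s.
Speed: √(vₓ² + v_y²) = √(65.02² + 10.31²) = 65.84 m/s.

65.8 m/s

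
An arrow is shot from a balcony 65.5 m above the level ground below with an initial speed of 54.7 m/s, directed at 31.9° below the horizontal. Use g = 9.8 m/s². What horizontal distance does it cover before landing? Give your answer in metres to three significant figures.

81.2 m

vₓ = 54.70 cos 31.9° = 46.44 m/s; v_y0 = −28.91 m/s (downward).
Vertical motion (up positive, ground at y = 0): 4.900 t² − (−28.91) t − 65.5 = 0, so t = (−28.91 + √(28.91² + 2·9.80·65.5)) / 9.80 = (−28.91 + 46.04) / 9.80 = 1.748 s.
Horizontal distance: R = vₓ t = 46.44 × 1.748 = 81.18 m.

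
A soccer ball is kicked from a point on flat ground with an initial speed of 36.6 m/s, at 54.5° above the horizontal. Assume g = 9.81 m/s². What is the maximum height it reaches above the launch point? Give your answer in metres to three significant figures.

45.3 m

Components: vₓ = 36.60 cos 54.5° = 21.25 m/s, v_y0 = 36.60 sin 54.5° = 29.80 m/s.
At the apex v_y = 0, so H = v_y0²/(2g) = 29.80²/19.62 = 45.25 m.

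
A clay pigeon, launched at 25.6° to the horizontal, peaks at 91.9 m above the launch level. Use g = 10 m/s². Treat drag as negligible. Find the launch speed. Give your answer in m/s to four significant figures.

99.22 m/s

At the peak v_y = 0, so v_y0 = √(2gH) = √(2 × 10.0 × 91.9) = 42.87 m/s.
v_y0 = v₀ sin θ ⇒ v₀ = 42.87 / sin 25.6° = 99.22 m/s.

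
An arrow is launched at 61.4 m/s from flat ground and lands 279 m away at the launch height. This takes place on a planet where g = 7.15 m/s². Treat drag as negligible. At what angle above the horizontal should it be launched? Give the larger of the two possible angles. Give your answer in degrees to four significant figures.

From R = (v₀²/g) sin 2θ: sin 2θ = 7.15 × 279 / 3770.0 = 0.5291.
2θ = 31.95° or 180° − 31.95° = 148.1°, so θ = 15.97° or 74.03°.
The larger angle is 74.03°.

74.03°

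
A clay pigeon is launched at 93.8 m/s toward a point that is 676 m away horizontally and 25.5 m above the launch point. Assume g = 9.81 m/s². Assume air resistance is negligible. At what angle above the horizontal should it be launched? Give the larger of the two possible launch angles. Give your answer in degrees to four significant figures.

64.95°

Trajectory: y = x tanθ − g x² (1 + tan²θ)/(2v₀²). With x = 676, y = 25.5, v₀ = 93.8, g = 9.81:
254.8 tan²θ − 676 tanθ + (280.3) = 0.
tanθ = [676 ± √(676² − 4 × 254.8 × (280.3))] / (2 × 254.8) = (676 ± 414.0) / 509.5, giving tanθ = 0.5142 or 2.139.
θ = 27.21° or 64.95°; the larger is 64.95°.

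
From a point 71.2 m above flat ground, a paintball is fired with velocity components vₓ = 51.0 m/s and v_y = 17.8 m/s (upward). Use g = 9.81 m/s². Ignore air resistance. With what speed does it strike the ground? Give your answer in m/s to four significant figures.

Vertical motion (up positive, ground at y = 0): 4.905 t² − (17.80) t − 71.2 = 0, so t = (17.80 + √(17.80² + 2·9.81·71.2)) / 9.81 = (17.80 + 41.40) / 9.81 = 6.034 s.
Vertical velocity at impact: v_y = v_y0 − g t = 17.80 − 9.81 × 6.034 = −41.40 m/s.
Speed: |v| = √(vₓ² + v_y²) = √(51.00² + 41.40²) = 65.69 m/s.

65.69 m/s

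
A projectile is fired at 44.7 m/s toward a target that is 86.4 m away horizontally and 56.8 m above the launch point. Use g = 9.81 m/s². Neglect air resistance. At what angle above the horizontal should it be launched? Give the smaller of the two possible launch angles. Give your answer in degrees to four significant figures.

Trajectory: y = x tanθ − g x² (1 + tan²θ)/(2v₀²). With x = 86.4, y = 56.8, v₀ = 44.7, g = 9.81:
18.33 tan²θ − 86.4 tanθ + (75.13) = 0.
tanθ = [86.4 ± √(86.4² − 4 × 18.33 × (75.13))] / (2 × 18.33) = (86.4 ± 44.25) / 36.65, giving tanθ = 1.150 or 3.565.
θ = 48.99° or 74.33°; the smaller is 48.99°.

48.99°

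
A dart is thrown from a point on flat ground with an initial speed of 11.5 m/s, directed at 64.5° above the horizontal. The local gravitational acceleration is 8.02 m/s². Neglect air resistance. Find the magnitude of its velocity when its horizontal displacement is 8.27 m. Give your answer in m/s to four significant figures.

vₓ = 11.50 cos 64.5° = 4.951 m/s; v_y0 = 11.50 sin 64.5° = 10.38 m/s.
At x = 8.27 m, t = x/vₓ = 8.27/4.951 = 1.670 s.
Vertical velocity there: v_y = v_y0 − g t = 10.38 − 8.02 × 1.670 = −3.017 m/s.
Speed: √(vₓ² + v_y²) = √(4.951² + 3.017²) = 5.798 m/s.

5.798 m/s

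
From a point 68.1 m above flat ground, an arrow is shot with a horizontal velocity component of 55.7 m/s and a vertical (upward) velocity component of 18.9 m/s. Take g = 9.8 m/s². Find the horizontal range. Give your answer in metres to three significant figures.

Vertical motion (up positive, ground at y = 0): 4.900 t² − (18.90) t − 68.1 = 0, so t = (18.90 + √(18.90² + 2·9.80·68.1)) / 9.80 = (18.90 + 41.13) / 9.80 = 6.126 s.
Horizontal distance: R = vₓ t = 55.70 × 6.126 = 341.2 m.

341 m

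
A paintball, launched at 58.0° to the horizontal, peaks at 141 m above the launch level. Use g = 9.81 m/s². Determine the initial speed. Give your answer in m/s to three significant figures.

At the peak v_y = 0, so v_y0 = √(2gH) = √(2 × 9.81 × 141) = 52.60 m/s.
v_y0 = v₀ sin θ ⇒ v₀ = 52.60 / sin 58.0° = 62.02 m/s.

62.0 m/s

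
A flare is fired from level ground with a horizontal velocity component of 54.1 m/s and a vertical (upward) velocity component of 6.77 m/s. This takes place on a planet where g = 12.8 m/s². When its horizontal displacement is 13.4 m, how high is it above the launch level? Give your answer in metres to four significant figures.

At x = 13.4 m, t = x/vₓ = 13.4/54.10 = 0.2477 s.
Height: y = v_y0 t − ½ g t² = 6.770 × 0.2477 − 6.400 × 0.2477² = 1.677 − 0.3926 = 1.284 m.

1.284 m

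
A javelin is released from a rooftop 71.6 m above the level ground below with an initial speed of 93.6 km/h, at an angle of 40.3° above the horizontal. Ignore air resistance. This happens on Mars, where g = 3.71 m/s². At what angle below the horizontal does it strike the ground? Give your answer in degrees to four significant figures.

Convert: 93.6 km/h = 93.6/3.6 = 26.00 m/s.
Horizontal component vₓ = 26.00 cos 40.3° = 19.83 m/s; vertical v_y0 = 26.00 sin 40.3° = 16.82 m/s.
Vertical motion (up positive, ground at y = 0): 1.855 t² − (16.82) t − 71.6 = 0, so t = (16.82 + √(16.82² + 2·3.71·71.6)) / 3.71 = (16.82 + 28.53) / 3.71 = 12.22 s.
At impact: v_y = v_y0 − g t = −28.53 m/s; vₓ = 19.83 m/s.
Angle below horizontal: arctan(|v_y|/vₓ) = arctan(28.53/19.83) = 55.20°.

55.20°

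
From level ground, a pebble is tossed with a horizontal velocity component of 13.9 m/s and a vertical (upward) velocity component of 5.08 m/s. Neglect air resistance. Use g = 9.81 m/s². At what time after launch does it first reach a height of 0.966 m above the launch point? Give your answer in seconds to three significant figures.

Height y(t) = 5.080 t − 4.905 t² = 0.966 gives 4.905 t² − 5.080 t + 0.966 = 0.
t = [5.080 ± √(5.080² − 2·9.81·0.966)] / 9.81 = (5.080 ± 2.618) / 9.81, so t = 0.2510 s or t = 0.7847 s.
The first (ascending) time is 0.2510 s.

0.251 s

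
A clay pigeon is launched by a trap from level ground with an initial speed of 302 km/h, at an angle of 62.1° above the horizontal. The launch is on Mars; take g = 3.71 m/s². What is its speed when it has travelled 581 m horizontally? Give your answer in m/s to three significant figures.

Convert: 302 km/h = 302/3.6 = 83.89 m/s.
Components: vₓ = 83.89 cos 62.1° = 39.25 m/s, v_y0 = 83.89 sin 62.1° = 74.14 m/s.
Time to reach x = 581 m: t = x/vₓ = 581/39.25 = 14.80 s.
Vertical velocity there: v_y = v_y0 − g t = 74.14 − 3.71 × 14.80 = 19.23 m/s.
Speed: √(vₓ² + v_y²) = √(39.25² + 19.23²) = 43.71 m/s.

43.7 m/s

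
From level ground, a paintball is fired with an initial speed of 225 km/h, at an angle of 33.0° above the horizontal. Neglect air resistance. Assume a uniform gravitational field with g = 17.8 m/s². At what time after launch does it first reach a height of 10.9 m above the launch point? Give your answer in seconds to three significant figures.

0.353 s

Convert: 225 km/h = 225/3.6 = 62.50 m/s.
vₓ = 62.50 cos 33.0° = 52.42 m/s; v_y0 = 62.50 sin 33.0° = 34.04 m/s.
Height y(t) = 34.04 t − 8.900 t² = 10.9 gives 8.900 t² − 34.04 t + 10.9 = 0.
t = [34.04 ± √(34.04² − 2·17.8·10.9)] / 17.8 = (34.04 ± 27.76) / 17.8, so t = 0.3527 s or t = 3.472 s.
The first (ascending) time is 0.3527 s.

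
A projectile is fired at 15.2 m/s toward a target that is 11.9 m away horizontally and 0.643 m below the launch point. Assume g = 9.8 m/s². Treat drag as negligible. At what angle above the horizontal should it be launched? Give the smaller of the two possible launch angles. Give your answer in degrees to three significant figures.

Trajectory: y = x tanθ − g x² (1 + tan²θ)/(2v₀²). With x = 11.9, y = −0.643, v₀ = 15.2, g = 9.80:
3.003 tan²θ − 11.9 tanθ + (2.360) = 0.
tanθ = [11.9 ± √(11.9² − 4 × 3.003 × (2.360))] / (2 × 3.003) = (11.9 ± 10.64) / 6.007, giving tanθ = 0.2094 or 3.753.
θ = 11.83° or 75.08°; the smaller is 11.83°.

11.8°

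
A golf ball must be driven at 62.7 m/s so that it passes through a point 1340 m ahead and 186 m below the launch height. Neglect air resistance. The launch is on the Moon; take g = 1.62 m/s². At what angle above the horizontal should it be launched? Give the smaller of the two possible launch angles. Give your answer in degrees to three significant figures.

8.13°

Trajectory: y = x tanθ − g x² (1 + tan²θ)/(2v₀²). With x = 1340, y = −186, v₀ = 62.7, g = 1.62:
370.0 tan²θ − 1340 tanθ + (184.0) = 0.
tanθ = [1340 ± √(1340² − 4 × 370.0 × (184.0))] / (2 × 370.0) = (1340 ± 1234) / 739.9, giving tanθ = 0.1429 or 3.479.
θ = 8.134° or 73.96°; the smaller is 8.134°.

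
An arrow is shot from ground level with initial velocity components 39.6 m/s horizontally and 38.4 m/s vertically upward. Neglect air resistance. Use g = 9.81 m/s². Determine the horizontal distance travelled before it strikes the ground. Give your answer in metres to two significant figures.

Time aloft: T = 2 v_y0 / g = 2 × 38.40 / 9.81 = 7.829 s.
Range: R = vₓ T = 39.60 × 7.829 = 310.0 m.

310 m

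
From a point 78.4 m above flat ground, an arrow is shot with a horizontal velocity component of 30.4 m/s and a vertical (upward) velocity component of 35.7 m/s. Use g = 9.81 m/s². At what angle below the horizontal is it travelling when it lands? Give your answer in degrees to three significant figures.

Vertical motion (up positive, ground at y = 0): 4.905 t² − (35.70) t − 78.4 = 0, so t = (35.70 + √(35.70² + 2·9.81·78.4)) / 9.81 = (35.70 + 53.03) / 9.81 = 9.045 s.
At impact: v_y = v_y0 − g t = −53.03 m/s; vₓ = 30.40 m/s.
Angle below horizontal: arctan(|v_y|/vₓ) = arctan(53.03/30.40) = 60.18°.

60.2°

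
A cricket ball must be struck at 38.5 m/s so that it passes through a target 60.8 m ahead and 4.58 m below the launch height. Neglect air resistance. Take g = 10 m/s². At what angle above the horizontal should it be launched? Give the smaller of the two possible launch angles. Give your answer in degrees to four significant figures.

Trajectory: y = x tanθ − g x² (1 + tan²θ)/(2v₀²). With x = 60.8, y = −4.58, v₀ = 38.5, g = 10.0:
12.47 tan²θ − 60.8 tanθ + (7.890) = 0.
tanθ = [60.8 ± √(60.8² − 4 × 12.47 × (7.890))] / (2 × 12.47) = (60.8 ± 57.47) / 24.94, giving tanθ = 0.1334 or 4.742.
θ = 7.599° or 78.09°; the smaller is 7.599°.

7.599°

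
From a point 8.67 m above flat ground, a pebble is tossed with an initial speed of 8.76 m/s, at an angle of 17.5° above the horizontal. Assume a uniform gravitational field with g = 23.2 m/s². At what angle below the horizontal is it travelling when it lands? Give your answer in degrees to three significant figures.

Horizontal component vₓ = 8.760 cos 17.5° = 8.355 m/s; vertical v_y0 = 8.760 sin 17.5° = 2.634 m/s.
Vertical motion (up positive, ground at y = 0): 11.60 t² − (2.634) t − 8.67 = 0, so t = (2.634 + √(2.634² + 2·23.2·8.67)) / 23.2 = (2.634 + 20.23) / 23.2 = 0.9855 s.
At impact: v_y = v_y0 − g t = −20.23 m/s; vₓ = 8.355 m/s.
Angle below horizontal: arctan(|v_y|/vₓ) = arctan(20.23/8.355) = 67.56°.

67.6°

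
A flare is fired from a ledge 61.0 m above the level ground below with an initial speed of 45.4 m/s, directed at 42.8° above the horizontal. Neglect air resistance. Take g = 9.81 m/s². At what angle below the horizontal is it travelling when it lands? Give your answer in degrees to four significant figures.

Horizontal component vₓ = 45.40 cos 42.8° = 33.31 m/s; vertical v_y0 = 45.40 sin 42.8° = 30.85 m/s.
The projectile lands when y = 61.0 + (30.85) t − ½·9.81·t² = 0. Positive root: t = (30.85 + √(30.85² + 2·9.81·61.0)) / 9.81 = (30.85 + 46.35) / 9.81 = 7.869 s.
At impact: v_y = v_y0 − g t = −46.35 m/s; vₓ = 33.31 m/s.
Angle below horizontal: arctan(|v_y|/vₓ) = arctan(46.35/33.31) = 54.30°.

54.30°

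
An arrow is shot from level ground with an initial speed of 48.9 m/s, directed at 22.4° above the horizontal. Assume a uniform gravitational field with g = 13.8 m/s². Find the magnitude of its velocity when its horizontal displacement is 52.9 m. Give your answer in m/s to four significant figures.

Resolve: vₓ = 48.90 cos 22.4° = 45.21 m/s and v_y0 = 48.90 sin 22.4° = 18.63 m/s.
x = vₓ t ⇒ t = 52.9/45.21 = 1.170 s.
Vertical velocity there: v_y = v_y0 − g t = 18.63 − 13.8 × 1.170 = 2.487 m/s.
Speed: √(vₓ² + v_y²) = √(45.21² + 2.487²) = 45.28 m/s.

45.28 m/s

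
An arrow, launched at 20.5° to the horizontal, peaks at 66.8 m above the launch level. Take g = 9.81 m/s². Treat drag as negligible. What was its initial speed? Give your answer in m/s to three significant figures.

103 m/s

At the peak v_y = 0, so v_y0 = √(2gH) = √(2 × 9.81 × 66.8) = 36.20 m/s.
v_y0 = v₀ sin θ ⇒ v₀ = 36.20 / sin 20.5° = 103.4 m/s.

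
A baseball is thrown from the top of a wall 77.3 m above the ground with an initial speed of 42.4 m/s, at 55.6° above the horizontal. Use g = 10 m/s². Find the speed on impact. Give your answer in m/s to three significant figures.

vₓ = 42.40 cos 55.6° = 23.95 m/s; v_y0 = 42.40 sin 55.6° = 34.98 m/s.
The projectile lands when y = 77.3 + (34.98) t − ½·10.0·t² = 0. Positive root: t = (34.98 + √(34.98² + 2·10.0·77.3)) / 10.0 = (34.98 + 52.63) / 10.0 = 8.762 s.
Vertical velocity at impact: v_y = v_y0 − g t = 34.98 − 10.0 × 8.762 = −52.63 m/s.
Speed: |v| = √(vₓ² + v_y²) = √(23.95² + 52.63²) = 57.83 m/s.

57.8 m/s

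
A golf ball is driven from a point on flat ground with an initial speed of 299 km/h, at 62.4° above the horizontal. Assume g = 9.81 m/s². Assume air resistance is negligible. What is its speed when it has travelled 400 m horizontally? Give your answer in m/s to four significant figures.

Convert: 299 km/h = 299/3.6 = 83.06 m/s.
vₓ = 83.06 cos 62.4° = 38.48 m/s; v_y0 = 83.06 sin 62.4° = 73.60 m/s.
x = vₓ t ⇒ t = 400/38.48 = 10.40 s.
Vertical velocity there: v_y = v_y0 − g t = 73.60 − 9.81 × 10.40 = −28.37 m/s.
Speed: √(vₓ² + v_y²) = √(38.48² + 28.37²) = 47.81 m/s.

47.81 m/s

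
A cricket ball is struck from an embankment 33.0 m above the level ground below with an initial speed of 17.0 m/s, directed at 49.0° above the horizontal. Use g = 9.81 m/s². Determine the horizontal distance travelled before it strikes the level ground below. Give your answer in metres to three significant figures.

47.0 m

vₓ = 17.00 cos 49.0° = 11.15 m/s; v_y0 = 17.00 sin 49.0° = 12.83 m/s.
The projectile lands when y = 33.0 + (12.83) t − ½·9.81·t² = 0. Positive root: t = (12.83 + √(12.83² + 2·9.81·33.0)) / 9.81 = (12.83 + 28.50) / 9.81 = 4.213 s.
Horizontal distance: R = vₓ t = 11.15 × 4.213 = 46.98 m.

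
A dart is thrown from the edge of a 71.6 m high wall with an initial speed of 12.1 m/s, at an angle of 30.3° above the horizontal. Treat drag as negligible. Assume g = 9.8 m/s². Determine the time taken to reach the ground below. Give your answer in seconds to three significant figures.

4.50 s

Components: vₓ = 12.10 cos 30.3° = 10.45 m/s, v_y0 = 12.10 sin 30.3° = 6.105 m/s.
The projectile lands when y = 71.6 + (6.105) t − ½·9.80·t² = 0. Positive root: t = (6.105 + √(6.105² + 2·9.80·71.6)) / 9.80 = (6.105 + 37.96) / 9.80 = 4.496 s.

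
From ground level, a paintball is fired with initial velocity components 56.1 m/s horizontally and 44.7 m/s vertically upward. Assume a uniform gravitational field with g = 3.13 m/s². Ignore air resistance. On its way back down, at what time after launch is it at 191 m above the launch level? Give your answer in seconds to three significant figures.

23.3 s

Require v_y0 t − ½ g t² = 191, i.e. 1.565 t² − 44.70 t + 191 = 0.
Quadratic formula: t = (44.70 ± √802.43) / 3.13 = (44.70 ± 28.33) / 3.13 → t = 5.231 s or 23.33 s.
The descending-branch root is 23.33 s.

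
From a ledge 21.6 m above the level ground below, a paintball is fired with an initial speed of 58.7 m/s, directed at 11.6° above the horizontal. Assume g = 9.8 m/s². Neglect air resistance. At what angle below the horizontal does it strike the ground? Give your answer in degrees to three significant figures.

vₓ = 58.70 cos 11.6° = 57.50 m/s; v_y0 = 58.70 sin 11.6° = 11.80 m/s.
With up positive and y = 0 at the ground: y(t) = 21.6 + (11.80) t − 4.900 t². Setting y = 0 and taking the positive root: t = [11.80 + √(11.80² + 2·9.80·21.6)] / 9.80 = (11.80 + 23.72) / 9.80 = 3.625 s.
At impact: v_y = v_y0 − g t = −23.72 m/s; vₓ = 57.50 m/s.
Angle below horizontal: arctan(|v_y|/vₓ) = arctan(23.72/57.50) = 22.42°.

22.4°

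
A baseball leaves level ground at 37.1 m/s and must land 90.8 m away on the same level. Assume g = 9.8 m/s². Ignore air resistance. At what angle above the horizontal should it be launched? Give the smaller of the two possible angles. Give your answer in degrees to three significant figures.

20.1°

Level-ground range R = v₀² sin(2θ)/g ⇒ sin(2θ) = gR/v₀² = 9.80 × 90.8 / 37.1² = 0.6465.
2θ = 40.28° or 180° − 40.28° = 139.7°, so θ = 20.14° or 69.86°.
The smaller angle is 20.14°.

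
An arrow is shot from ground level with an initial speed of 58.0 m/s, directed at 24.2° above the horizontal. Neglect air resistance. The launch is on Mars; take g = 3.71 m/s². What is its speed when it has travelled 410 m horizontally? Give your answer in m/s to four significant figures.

53.14 m/s

Horizontal component vₓ = 58.00 cos 24.2° = 52.90 m/s; vertical v_y0 = 58.00 sin 24.2° = 23.78 m/s.
Time to reach x = 410 m: t = x/vₓ = 410/52.90 = 7.750 s.
Vertical velocity there: v_y = v_y0 − g t = 23.78 − 3.71 × 7.750 = −4.977 m/s.
Speed: √(vₓ² + v_y²) = √(52.90² + 4.977²) = 53.14 m/s.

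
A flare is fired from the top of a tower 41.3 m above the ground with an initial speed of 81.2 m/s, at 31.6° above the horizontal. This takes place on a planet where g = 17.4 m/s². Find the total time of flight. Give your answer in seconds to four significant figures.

Resolve: vₓ = 81.20 cos 31.6° = 69.16 m/s and v_y0 = 81.20 sin 31.6° = 42.55 m/s.
Vertical motion (up positive, ground at y = 0): 8.700 t² − (42.55) t − 41.3 = 0, so t = (42.55 + √(42.55² + 2·17.4·41.3)) / 17.4 = (42.55 + 56.99) / 17.4 = 5.720 s.

5.720 s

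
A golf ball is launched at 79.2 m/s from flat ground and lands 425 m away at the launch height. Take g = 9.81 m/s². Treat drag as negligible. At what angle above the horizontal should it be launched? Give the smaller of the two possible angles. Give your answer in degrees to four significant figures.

20.83°

Level-ground range R = v₀² sin(2θ)/g ⇒ sin(2θ) = gR/v₀² = 9.81 × 425 / 79.2² = 0.6647.
2θ = 41.66° or 180° − 41.66° = 138.3°, so θ = 20.83° or 69.17°.
The smaller angle is 20.83°.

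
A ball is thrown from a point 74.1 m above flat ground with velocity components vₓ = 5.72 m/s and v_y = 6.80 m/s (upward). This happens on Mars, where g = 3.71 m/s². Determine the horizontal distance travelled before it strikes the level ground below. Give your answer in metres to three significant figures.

With up positive and y = 0 at the ground: y(t) = 74.1 + (6.800) t − 1.855 t². Setting y = 0 and taking the positive root: t = [6.800 + √(6.800² + 2·3.71·74.1)] / 3.71 = (6.800 + 24.41) / 3.71 = 8.414 s.
Horizontal distance: R = vₓ t = 5.720 × 8.414 = 48.13 m.

48.1 m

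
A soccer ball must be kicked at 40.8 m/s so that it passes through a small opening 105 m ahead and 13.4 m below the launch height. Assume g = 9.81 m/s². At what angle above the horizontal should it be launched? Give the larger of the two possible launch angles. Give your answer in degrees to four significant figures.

Trajectory: y = x tanθ − g x² (1 + tan²θ)/(2v₀²). With x = 105, y = −13.4, v₀ = 40.8, g = 9.81:
32.49 tan²θ − 105 tanθ + (19.09) = 0.
tanθ = [105 ± √(105² − 4 × 32.49 × (19.09))] / (2 × 32.49) = (105 ± 92.44) / 64.97, giving tanθ = 0.1933 or 3.039.
θ = 10.94° or 71.78°; the larger is 71.78°.

71.78°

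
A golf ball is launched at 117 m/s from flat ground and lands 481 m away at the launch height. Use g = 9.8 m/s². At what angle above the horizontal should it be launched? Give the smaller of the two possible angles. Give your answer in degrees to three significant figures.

10.1°

R = v₀² sin 2θ / g gives sin 2θ = gR/v₀² = 9.80·481/117² = 0.3443.
2θ = 20.14° or 180° − 20.14° = 159.9°, so θ = 10.07° or 79.93°.
The smaller angle is 10.07°.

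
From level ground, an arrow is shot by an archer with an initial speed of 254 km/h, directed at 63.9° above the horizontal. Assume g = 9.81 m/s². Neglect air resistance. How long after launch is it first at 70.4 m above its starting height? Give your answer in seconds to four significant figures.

Convert: 254 km/h = 254/3.6 = 70.56 m/s.
Resolve: vₓ = 70.56 cos 63.9° = 31.04 m/s and v_y0 = 70.56 sin 63.9° = 63.36 m/s.
Require v_y0 t − ½ g t² = 70.4, i.e. 4.905 t² − 63.36 t + 70.4 = 0.
t = [63.36 ± √(63.36² − 2·9.81·70.4)] / 9.81 = (63.36 ± 51.32) / 9.81, so t = 1.228 s or t = 11.69 s.
The first (ascending) time is 1.228 s.

1.228 s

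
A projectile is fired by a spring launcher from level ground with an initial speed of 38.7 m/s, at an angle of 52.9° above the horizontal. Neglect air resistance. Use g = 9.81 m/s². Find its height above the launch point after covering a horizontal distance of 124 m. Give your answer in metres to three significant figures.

Components: vₓ = 38.70 cos 52.9° = 23.34 m/s, v_y0 = 38.70 sin 52.9° = 30.87 m/s.
x = vₓ t ⇒ t = 124/23.34 = 5.312 s.
Height: y = v_y0 t − ½ g t² = 30.87 × 5.312 − 4.905 × 5.312² = 164.0 − 138.4 = 25.56 m.

25.6 m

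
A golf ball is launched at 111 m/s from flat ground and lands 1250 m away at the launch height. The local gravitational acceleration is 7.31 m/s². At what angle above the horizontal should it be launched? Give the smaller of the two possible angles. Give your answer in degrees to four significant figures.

Level-ground range R = v₀² sin(2θ)/g ⇒ sin(2θ) = gR/v₀² = 7.31 × 1250 / 111² = 0.7416.
2θ = 47.87° or 180° − 47.87° = 132.1°, so θ = 23.93° or 66.07°.
The smaller angle is 23.93°.

23.93°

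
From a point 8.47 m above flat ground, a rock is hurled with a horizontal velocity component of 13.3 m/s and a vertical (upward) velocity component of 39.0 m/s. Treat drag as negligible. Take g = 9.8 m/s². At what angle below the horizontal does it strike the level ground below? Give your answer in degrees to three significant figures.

With up positive and y = 0 at the ground: y(t) = 8.47 + (39.00) t − 4.900 t². Setting y = 0 and taking the positive root: t = [39.00 + √(39.00² + 2·9.80·8.47)] / 9.80 = (39.00 + 41.07) / 9.80 = 8.171 s.
At impact: v_y = v_y0 − g t = −41.07 m/s; vₓ = 13.30 m/s.
Angle below horizontal: arctan(|v_y|/vₓ) = arctan(41.07/13.30) = 72.06°.

72.1°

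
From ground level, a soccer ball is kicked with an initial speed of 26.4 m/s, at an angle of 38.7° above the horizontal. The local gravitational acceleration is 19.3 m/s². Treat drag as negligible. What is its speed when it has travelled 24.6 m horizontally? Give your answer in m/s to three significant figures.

21.6 m/s

Components: vₓ = 26.40 cos 38.7° = 20.60 m/s, v_y0 = 26.40 sin 38.7° = 16.51 m/s.
At x = 24.6 m, t = x/vₓ = 24.6/20.60 = 1.194 s.
Vertical velocity there: v_y = v_y0 − g t = 16.51 − 19.3 × 1.194 = −6.537 m/s.
Speed: √(vₓ² + v_y²) = √(20.60² + 6.537²) = 21.62 m/s.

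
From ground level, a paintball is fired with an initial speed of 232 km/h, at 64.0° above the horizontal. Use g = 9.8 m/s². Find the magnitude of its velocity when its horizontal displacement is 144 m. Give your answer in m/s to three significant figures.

29.4 m/s

Convert: 232 km/h = 232/3.6 = 64.44 m/s.
Horizontal component vₓ = 64.44 cos 64.0° = 28.25 m/s; vertical v_y0 = 64.44 sin 64.0° = 57.92 m/s.
At x = 144 m, t = x/vₓ = 144/28.25 = 5.097 s.
Vertical velocity there: v_y = v_y0 − g t = 57.92 − 9.80 × 5.097 = 7.969 m/s.
Speed: √(vₓ² + v_y²) = √(28.25² + 7.969²) = 29.35 m/s.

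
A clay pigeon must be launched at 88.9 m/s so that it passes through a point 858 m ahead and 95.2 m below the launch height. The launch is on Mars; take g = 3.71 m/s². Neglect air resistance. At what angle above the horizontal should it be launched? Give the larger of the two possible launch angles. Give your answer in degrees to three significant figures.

78.4°

Trajectory: y = x tanθ − g x² (1 + tan²θ)/(2v₀²). With x = 858, y = −95.2, v₀ = 88.9, g = 3.71:
172.8 tan²θ − 858 tanθ + (77.59) = 0.
tanθ = [858 ± √(858² − 4 × 172.8 × (77.59))] / (2 × 172.8) = (858 ± 826.2) / 345.6, giving tanθ = 0.09214 or 4.873.
θ = 5.264° or 78.40°; the larger is 78.40°.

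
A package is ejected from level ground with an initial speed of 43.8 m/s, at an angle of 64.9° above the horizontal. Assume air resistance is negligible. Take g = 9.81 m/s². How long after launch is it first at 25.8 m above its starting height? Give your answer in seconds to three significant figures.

0.713 s

vₓ = 43.80 cos 64.9° = 18.58 m/s; v_y0 = 43.80 sin 64.9° = 39.66 m/s.
Set y = v_y0 t − ½ g t² = 25.8: 4.905 t² − 39.66 t + 25.8 = 0.
Quadratic formula: t = (39.66 ± √1067.0) / 9.81 = (39.66 ± 32.67) / 9.81 → t = 0.7134 s or 7.373 s.
The first (ascending) time is 0.7134 s.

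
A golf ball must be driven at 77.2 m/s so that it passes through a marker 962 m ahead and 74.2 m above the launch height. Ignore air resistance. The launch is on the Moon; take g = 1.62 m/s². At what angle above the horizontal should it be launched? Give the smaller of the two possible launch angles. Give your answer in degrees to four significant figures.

Trajectory: y = x tanθ − g x² (1 + tan²θ)/(2v₀²). With x = 962, y = 74.2, v₀ = 77.2, g = 1.62:
125.8 tan²θ − 962 tanθ + (200.0) = 0.
tanθ = [962 ± √(962² − 4 × 125.8 × (200.0))] / (2 × 125.8) = (962 ± 908.2) / 251.6, giving tanθ = 0.2139 or 7.435.
θ = 12.07° or 82.34°; the smaller is 12.07°.

12.07°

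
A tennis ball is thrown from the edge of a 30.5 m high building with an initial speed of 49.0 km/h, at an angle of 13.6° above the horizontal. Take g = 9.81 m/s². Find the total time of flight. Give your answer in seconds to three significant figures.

2.84 s

Convert: 49.0 km/h = 49.0/3.6 = 13.61 m/s.
Resolve: vₓ = 13.61 cos 13.6° = 13.23 m/s and v_y0 = 13.61 sin 13.6° = 3.201 m/s.
Vertical motion (up positive, ground at y = 0): 4.905 t² − (3.201) t − 30.5 = 0, so t = (3.201 + √(3.201² + 2·9.81·30.5)) / 9.81 = (3.201 + 24.67) / 9.81 = 2.841 s.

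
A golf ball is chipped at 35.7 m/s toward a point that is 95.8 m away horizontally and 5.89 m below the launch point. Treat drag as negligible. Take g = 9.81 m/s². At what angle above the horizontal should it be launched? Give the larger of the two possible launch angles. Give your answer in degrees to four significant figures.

67.03°

Trajectory: y = x tanθ − g x² (1 + tan²θ)/(2v₀²). With x = 95.8, y = −5.89, v₀ = 35.7, g = 9.81:
35.32 tan²θ − 95.8 tanθ + (29.43) = 0.
tanθ = [95.8 ± √(95.8² − 4 × 35.32 × (29.43))] / (2 × 35.32) = (95.8 ± 70.85) / 70.64, giving tanθ = 0.3532 or 2.359.
θ = 19.45° or 67.03°; the larger is 67.03°.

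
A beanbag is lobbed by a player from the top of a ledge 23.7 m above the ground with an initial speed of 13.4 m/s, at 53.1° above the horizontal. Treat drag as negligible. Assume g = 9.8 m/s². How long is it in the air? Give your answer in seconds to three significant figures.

vₓ = 13.40 cos 53.1° = 8.046 m/s; v_y0 = 13.40 sin 53.1° = 10.72 m/s.
The projectile lands when y = 23.7 + (10.72) t − ½·9.80·t² = 0. Positive root: t = (10.72 + √(10.72² + 2·9.80·23.7)) / 9.80 = (10.72 + 24.07) / 9.80 = 3.550 s.

3.55 s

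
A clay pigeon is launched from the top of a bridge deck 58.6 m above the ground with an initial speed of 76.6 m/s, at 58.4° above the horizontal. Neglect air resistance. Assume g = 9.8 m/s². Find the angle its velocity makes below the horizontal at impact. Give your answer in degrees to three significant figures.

Resolve: vₓ = 76.60 cos 58.4° = 40.14 m/s and v_y0 = 76.60 sin 58.4° = 65.24 m/s.
Vertical motion (up positive, ground at y = 0): 4.900 t² − (65.24) t − 58.6 = 0, so t = (65.24 + √(65.24² + 2·9.80·58.6)) / 9.80 = (65.24 + 73.52) / 9.80 = 14.16 s.
At impact: v_y = v_y0 − g t = −73.52 m/s; vₓ = 40.14 m/s.
Angle below horizontal: arctan(|v_y|/vₓ) = arctan(73.52/40.14) = 61.37°.

61.4°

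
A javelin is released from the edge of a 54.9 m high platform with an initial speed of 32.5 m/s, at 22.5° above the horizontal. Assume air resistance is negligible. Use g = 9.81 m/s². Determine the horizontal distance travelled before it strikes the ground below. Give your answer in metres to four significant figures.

Components: vₓ = 32.50 cos 22.5° = 30.03 m/s, v_y0 = 32.50 sin 22.5° = 12.44 m/s.
With up positive and y = 0 at the ground: y(t) = 54.9 + (12.44) t − 4.905 t². Setting y = 0 and taking the positive root: t = [12.44 + √(12.44² + 2·9.81·54.9)] / 9.81 = (12.44 + 35.10) / 9.81 = 4.846 s.
Horizontal distance: R = vₓ t = 30.03 × 4.846 = 145.5 m.

145.5 m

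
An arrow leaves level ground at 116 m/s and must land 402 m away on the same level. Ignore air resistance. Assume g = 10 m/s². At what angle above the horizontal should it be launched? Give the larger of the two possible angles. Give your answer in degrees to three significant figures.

81.3°

From R = (v₀²/g) sin 2θ: sin 2θ = 10.0 × 402 / 13456 = 0.2988.
2θ = 17.38° or 180° − 17.38° = 162.6°, so θ = 8.691° or 81.31°.
The larger angle is 81.31°.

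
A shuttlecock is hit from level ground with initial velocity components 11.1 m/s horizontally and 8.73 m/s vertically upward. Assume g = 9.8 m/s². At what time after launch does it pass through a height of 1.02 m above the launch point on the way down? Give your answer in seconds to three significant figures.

Set y = v_y0 t − ½ g t² = 1.02: 4.900 t² − 8.730 t + 1.02 = 0.
Quadratic formula: t = (8.730 ± √56.221) / 9.80 = (8.730 ± 7.498) / 9.80 → t = 0.1257 s or 1.656 s.
The descending-branch root is 1.656 s.

1.66 s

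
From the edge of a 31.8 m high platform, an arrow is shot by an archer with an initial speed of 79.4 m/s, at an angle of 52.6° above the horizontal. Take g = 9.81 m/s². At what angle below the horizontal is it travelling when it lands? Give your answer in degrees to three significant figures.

54.6°

Components: vₓ = 79.40 cos 52.6° = 48.23 m/s, v_y0 = 79.40 sin 52.6° = 63.08 m/s.
With up positive and y = 0 at the ground: y(t) = 31.8 + (63.08) t − 4.905 t². Setting y = 0 and taking the positive root: t = [63.08 + √(63.08² + 2·9.81·31.8)] / 9.81 = (63.08 + 67.84) / 9.81 = 13.35 s.
At impact: v_y = v_y0 − g t = −67.84 m/s; vₓ = 48.23 m/s.
Angle below horizontal: arctan(|v_y|/vₓ) = arctan(67.84/48.23) = 54.59°.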